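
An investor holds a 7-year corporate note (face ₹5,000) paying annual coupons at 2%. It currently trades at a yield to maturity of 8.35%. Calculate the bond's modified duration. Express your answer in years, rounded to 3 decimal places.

Periodic yield y = 0.0835. First find Macaulay duration:
  t   CF        PV=CF/(1+0.0835)^t    t·PV
  1       100.00        92.2935        92.2935
  2       100.00        85.1809       170.3618
  3       100.00        78.6164       235.8493
  4       100.00        72.5578       290.2314
  5       100.00        66.9662       334.8308
  6       100.00        61.8054       370.8325
  7     5,100.00     2,909.1611    20,364.1275
  Σ                  3,366.5813    21,858.5266
P = 3,366.5813; Macaulay duration = 21,858.5266 / 3,366.5813 = 6.49280 years.
Modified duration = D_Mac / (1 + y) = 6.49280 / 1.0835 = 5.99243 years.

5.992 years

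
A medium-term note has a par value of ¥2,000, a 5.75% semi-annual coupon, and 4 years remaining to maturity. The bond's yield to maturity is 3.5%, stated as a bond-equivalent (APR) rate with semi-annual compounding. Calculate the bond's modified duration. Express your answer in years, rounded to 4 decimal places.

3.5844 years

Periodic yield y = 0.0175. First find Macaulay duration:
  t   CF        PV=CF/(1+0.0175)^t    t·PV
  1        57.50        56.5111        56.5111
  2        57.50        55.5391       111.0782
  3        57.50        54.5839       163.7517
  4        57.50        53.6451       214.5805
  5        57.50        52.7225       263.6124
  6        57.50        51.8157       310.8942
  7        57.50        50.9245       356.4716
  8     2,057.50     1,790.8718    14,326.9745
  Σ                  2,166.6137    15,803.8741
P = 2,166.6137; Macaulay duration = 15,803.8741 / 2,166.6137 = 7.29427 half-year periods = 3.64714 years.
Modified duration = D_Mac / (1 + y) = 3.64714 / 1.0175 = 3.58441 years.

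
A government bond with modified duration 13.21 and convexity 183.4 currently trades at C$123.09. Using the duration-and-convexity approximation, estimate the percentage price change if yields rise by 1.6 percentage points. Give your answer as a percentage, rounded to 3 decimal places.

-18.788%

Duration effect: -D_mod·Δy = -13.21 × (+0.016) = -0.211360
Convexity effect: ½·C·(Δy)² = 0.5 × 183.4 × (0.016)² = +0.0234752
ΔP/P ≈ -0.211360 + 0.0234752 = -0.1878848
= -18.78848%.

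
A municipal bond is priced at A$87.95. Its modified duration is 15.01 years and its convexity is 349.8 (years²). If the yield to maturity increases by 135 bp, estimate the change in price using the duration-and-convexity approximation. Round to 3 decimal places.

-A$15.018

Duration effect: -D_mod·Δy = -15.01 × (+0.0135) = -0.202635
Convexity effect: ½·C·(Δy)² = 0.5 × 349.8 × (0.0135)² = +0.031875525
ΔP/P ≈ -0.202635 + 0.031875525 = -0.170759475
ΔP ≈ 87.95 × (-0.170759475) = -15.01829582625.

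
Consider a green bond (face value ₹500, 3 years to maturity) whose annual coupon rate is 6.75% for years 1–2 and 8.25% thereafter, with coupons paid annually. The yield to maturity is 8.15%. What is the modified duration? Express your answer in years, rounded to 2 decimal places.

Periodic yield y = 0.0815. First find Macaulay duration:
  t   CF        PV=CF/(1+0.0815)^t    t·PV
  1        33.75        31.2067        31.2067
  2        33.75        28.8550        57.7100
  3       541.25       427.8764     1,283.6292
  Σ                    487.9380     1,372.5458
P = 487.9380; Macaulay duration = 1,372.5458 / 487.9380 = 2.81295 years.
Modified duration = D_Mac / (1 + y) = 2.81295 / 1.0815 = 2.60097 years.

2.60 years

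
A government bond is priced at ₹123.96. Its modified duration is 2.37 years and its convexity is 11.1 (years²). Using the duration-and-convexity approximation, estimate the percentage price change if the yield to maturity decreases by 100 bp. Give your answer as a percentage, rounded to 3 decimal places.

+2.426%

Duration effect: -D_mod·Δy = -2.37 × (-0.01) = +0.023700
Convexity effect: ½·C·(Δy)² = 0.5 × 11.1 × (-0.01)² = +0.0005550
ΔP/P ≈ +0.023700 + 0.0005550 = +0.024255
= +2.4255%.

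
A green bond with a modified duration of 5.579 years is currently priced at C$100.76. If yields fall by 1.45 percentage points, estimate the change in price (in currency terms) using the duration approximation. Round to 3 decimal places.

+C$8.151

Duration approximation: ΔP/P ≈ -D_mod · Δy = -5.579 × (-0.0145) = +0.0808955.
ΔP ≈ 100.76 × (+0.0808955) = +8.15103058.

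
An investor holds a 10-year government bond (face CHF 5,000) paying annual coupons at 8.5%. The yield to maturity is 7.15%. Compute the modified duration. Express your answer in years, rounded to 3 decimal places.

Periodic yield y = 0.0715. First find Macaulay duration:
  t   CF        PV=CF/(1+0.0715)^t    t·PV
  1       425.00       396.6402       396.6402
  2       425.00       370.1729       740.3457
  3       425.00       345.4716     1,036.4149
  4       425.00       322.4187     1,289.6748
  5       425.00       300.9041     1,504.5203
  6       425.00       280.8251     1,684.9504
  7       425.00       262.0859     1,834.6015
  8       425.00       244.5972     1,956.7778
  9       425.00       228.2755     2,054.4797
  10    5,425.00     2,719.4307    27,194.3065
  Σ                  5,470.8219    39,692.7120
P = 5,470.8219; Macaulay duration = 39,692.7120 / 5,470.8219 = 7.25535 years.
Modified duration = D_Mac / (1 + y) = 7.25535 / 1.0715 = 6.77121 years.

6.771 years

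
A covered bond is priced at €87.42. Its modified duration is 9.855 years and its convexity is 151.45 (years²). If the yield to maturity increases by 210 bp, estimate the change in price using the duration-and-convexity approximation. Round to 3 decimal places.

-€15.173

Duration effect: -D_mod·Δy = -9.855 × (+0.021) = -0.206955
Convexity effect: ½·C·(Δy)² = 0.5 × 151.45 × (0.021)² = +0.033394725
ΔP/P ≈ -0.206955 + 0.033394725 = -0.173560275
ΔP ≈ 87.42 × (-0.173560275) = -15.1726392405.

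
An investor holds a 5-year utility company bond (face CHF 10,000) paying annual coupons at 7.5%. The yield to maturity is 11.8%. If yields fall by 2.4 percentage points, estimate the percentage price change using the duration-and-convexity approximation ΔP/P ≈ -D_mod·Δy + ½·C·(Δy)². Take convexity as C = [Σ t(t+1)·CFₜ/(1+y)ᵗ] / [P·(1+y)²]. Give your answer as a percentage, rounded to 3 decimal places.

+9.760%

With y = 0.118:
  t   CF        PV=CF/(1+0.118)^t    t·PV        t(t+1)·PV
  1       750.00       670.8408       670.8408       1,341.6816
  2       750.00       600.0365     1,200.0730       3,600.2189
  3       750.00       536.7053     1,610.1158       6,440.4631
  4       750.00       480.0584     1,920.2335       9,601.1675
  5    10,750.00     6,154.5945    30,772.9726     184,637.8359
  Σ                  8,442.2354    36,174.2357     205,621.3670
P = 8,442.2354; D_Mac = 4.28491 yrs; D_mod = 3.83266 yrs; C = 19.48620.
Duration effect: -3.83266 × (-0.024) = +0.091984
Convexity effect: 0.5 × 19.48620 × (-0.024)² = +0.0056120
ΔP/P ≈ +0.091984 + 0.0056120 = +0.097596 = +9.7596%.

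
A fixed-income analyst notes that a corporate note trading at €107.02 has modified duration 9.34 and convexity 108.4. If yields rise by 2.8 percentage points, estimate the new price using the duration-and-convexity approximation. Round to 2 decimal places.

Duration effect: -D_mod·Δy = -9.34 × (+0.028) = -0.261520
Convexity effect: ½·C·(Δy)² = 0.5 × 108.4 × (0.028)² = +0.0424928
ΔP/P ≈ -0.261520 + 0.0424928 = -0.2190272
New price ≈ 107.02 × (1 - 0.2190272) = 83.579709056.

€83.58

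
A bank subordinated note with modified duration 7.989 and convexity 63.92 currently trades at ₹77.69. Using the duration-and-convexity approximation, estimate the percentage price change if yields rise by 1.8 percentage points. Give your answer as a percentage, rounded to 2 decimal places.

-13.34%

Duration effect: -D_mod·Δy = -7.989 × (+0.018) = -0.143802
Convexity effect: ½·C·(Δy)² = 0.5 × 63.92 × (0.018)² = +0.01035504
ΔP/P ≈ -0.143802 + 0.01035504 = -0.13344696
= -13.344696%.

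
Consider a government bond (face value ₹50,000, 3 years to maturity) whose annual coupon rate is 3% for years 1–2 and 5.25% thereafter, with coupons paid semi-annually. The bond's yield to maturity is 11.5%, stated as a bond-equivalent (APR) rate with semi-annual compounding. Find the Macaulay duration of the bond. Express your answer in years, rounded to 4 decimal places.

2.8719 years

Periodic yield y = 0.0575. Discount each cash flow and weight by its period:
  t   CF        PV=CF/(1+0.0575)^t    t·PV
  1       750.00       709.2199       709.2199
  2       750.00       670.6571     1,341.3142
  3       750.00       634.1911     1,902.5733
  4       750.00       599.7079     2,398.8315
  5     1,312.50       992.4244     4,962.1220
  6    51,312.50    36,689.4261   220,136.5564
  Σ                 40,295.6264   231,450.6172
Price P = Σ PV = 40,295.6264.
Macaulay duration = Σ(t·PV) / P = 231,450.6172 / 40,295.6264 = 5.74381 half-year periods.
In years: 5.74381 / 2 = 2.87191 years.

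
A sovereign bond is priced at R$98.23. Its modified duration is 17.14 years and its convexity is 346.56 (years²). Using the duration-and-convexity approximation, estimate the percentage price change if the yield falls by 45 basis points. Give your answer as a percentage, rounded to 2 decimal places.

Duration effect: -D_mod·Δy = -17.14 × (-0.0045) = +0.077130
Convexity effect: ½·C·(Δy)² = 0.5 × 346.56 × (-0.0045)² = +0.00350892
ΔP/P ≈ +0.077130 + 0.00350892 = +0.08063892
= +8.063892%.

+8.06%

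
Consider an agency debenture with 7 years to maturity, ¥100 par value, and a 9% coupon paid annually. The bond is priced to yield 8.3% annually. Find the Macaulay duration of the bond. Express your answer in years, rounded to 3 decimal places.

5.515 years

Periodic yield y = 0.083. Discount each cash flow and weight by its year:
  t   CF        PV=CF/(1+0.083)^t    t·PV
  1         9.00         8.3102         8.3102
  2         9.00         7.6734        15.3467
  3         9.00         7.0853        21.2558
  4         9.00         6.5423        26.1691
  5         9.00         6.0409        30.2044
  6         9.00         5.5779        33.4675
  7       109.00        62.3774       436.6418
  Σ                    103.6074       571.3956
Price P = Σ PV = 103.6074.
Macaulay duration = Σ(t·PV) / P = 571.3956 / 103.6074 = 5.51501 years.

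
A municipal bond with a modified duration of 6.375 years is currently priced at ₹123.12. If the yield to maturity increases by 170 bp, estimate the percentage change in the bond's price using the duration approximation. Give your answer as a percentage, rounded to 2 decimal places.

Duration approximation: ΔP/P ≈ -D_mod · Δy = -6.375 × (+0.017) = -0.108375.
As a percentage: -10.8375%.

-10.84%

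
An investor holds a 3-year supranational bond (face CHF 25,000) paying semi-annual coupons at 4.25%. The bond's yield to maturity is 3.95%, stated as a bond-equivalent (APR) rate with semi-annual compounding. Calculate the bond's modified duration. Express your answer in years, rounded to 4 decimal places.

2.7938 years

Periodic yield y = 0.01975. First find Macaulay duration:
  t   CF        PV=CF/(1+0.01975)^t    t·PV
  1       531.25       520.9610       520.9610
  2       531.25       510.8713     1,021.7426
  3       531.25       500.9770     1,502.9310
  4       531.25       491.2743     1,965.0974
  5       531.25       481.7596     2,408.7980
  6    25,531.25    22,704.3877   136,226.3262
  Σ                 25,210.2310   143,645.8563
P = 25,210.2310; Macaulay duration = 143,645.8563 / 25,210.2310 = 5.69792 half-year periods = 2.84896 years.
Modified duration = D_Mac / (1 + y) = 2.84896 / 1.01975 = 2.79378 years.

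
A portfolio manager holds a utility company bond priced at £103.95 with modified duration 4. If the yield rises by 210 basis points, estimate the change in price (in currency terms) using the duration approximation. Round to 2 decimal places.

Duration approximation: ΔP/P ≈ -D_mod · Δy = -4 × (+0.021) = -0.084000.
ΔP ≈ 103.95 × (-0.084000) = -8.73180.

-£8.73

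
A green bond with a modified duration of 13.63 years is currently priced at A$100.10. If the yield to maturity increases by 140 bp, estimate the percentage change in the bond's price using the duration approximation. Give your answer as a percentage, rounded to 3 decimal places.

Duration approximation: ΔP/P ≈ -D_mod · Δy = -13.63 × (+0.014) = -0.190820.
As a percentage: -19.0820%.

-19.082%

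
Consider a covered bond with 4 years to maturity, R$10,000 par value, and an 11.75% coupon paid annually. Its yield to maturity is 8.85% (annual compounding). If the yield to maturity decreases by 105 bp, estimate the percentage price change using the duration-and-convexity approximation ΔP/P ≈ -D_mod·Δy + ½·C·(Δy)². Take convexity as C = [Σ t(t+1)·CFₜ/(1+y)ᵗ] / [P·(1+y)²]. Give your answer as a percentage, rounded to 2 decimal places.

+3.39%

With y = 0.0885:
  t   CF        PV=CF/(1+0.0885)^t    t·PV        t(t+1)·PV
  1     1,175.00     1,079.4672     1,079.4672       2,158.9343
  2     1,175.00       991.7016     1,983.4031       5,950.2094
  3     1,175.00       911.0717     2,733.2152      10,932.8606
  4    11,175.00     7,960.3800    31,841.5199     159,207.5994
  Σ                 10,942.6204    37,637.6053     178,249.6038
P = 10,942.6204; D_Mac = 3.43954 yrs; D_mod = 3.15989 yrs; C = 13.74834.
Duration effect: -3.15989 × (-0.0105) = +0.033179
Convexity effect: 0.5 × 13.74834 × (-0.0105)² = +0.0007579
ΔP/P ≈ +0.033179 + 0.0007579 = +0.033937 = +3.3937%.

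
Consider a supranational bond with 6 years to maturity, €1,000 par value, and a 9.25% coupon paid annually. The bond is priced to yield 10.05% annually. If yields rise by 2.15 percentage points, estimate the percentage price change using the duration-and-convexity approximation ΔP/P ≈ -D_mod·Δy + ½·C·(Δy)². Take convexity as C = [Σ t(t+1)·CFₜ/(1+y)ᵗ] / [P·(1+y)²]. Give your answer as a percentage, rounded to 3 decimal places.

With y = 0.1005:
  t   CF        PV=CF/(1+0.1005)^t    t·PV        t(t+1)·PV
  1        92.50        84.0527        84.0527         168.1054
  2        92.50        76.3768       152.7537         458.2610
  3        92.50        69.4019       208.2058         832.8232
  4        92.50        63.0640       252.2560       1,261.2801
  5        92.50        57.3049       286.5243       1,719.1460
  6     1,092.50       615.0086     3,690.0514      25,830.3597
  Σ                    965.2089     4,673.8439      30,269.9754
P = 965.2089; D_Mac = 4.84231 yrs; D_mod = 4.40010 yrs; C = 25.89469.
Duration effect: -4.40010 × (+0.0215) = -0.094602
Convexity effect: 0.5 × 25.89469 × (0.0215)² = +0.0059849
ΔP/P ≈ -0.094602 + 0.0059849 = -0.088617 = -8.8617%.

-8.862%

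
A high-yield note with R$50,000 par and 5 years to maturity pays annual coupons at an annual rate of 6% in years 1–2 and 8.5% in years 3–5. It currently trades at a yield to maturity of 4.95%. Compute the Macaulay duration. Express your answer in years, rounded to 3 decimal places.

4.450 years

Periodic yield y = 0.0495. Discount each cash flow and weight by its year:
  t   CF        PV=CF/(1+0.0495)^t    t·PV
  1     3,000.00     2,858.5040     2,858.5040
  2     3,000.00     2,723.6818     5,447.3636
  3     4,250.00     3,676.5595    11,029.6786
  4     4,250.00     3,503.1534    14,012.6137
  5    54,250.00    42,607.6447   213,038.2237
  Σ                 55,369.5435   246,386.3836
Price P = Σ PV = 55,369.5435.
Macaulay duration = Σ(t·PV) / P = 246,386.3836 / 55,369.5435 = 4.44985 years.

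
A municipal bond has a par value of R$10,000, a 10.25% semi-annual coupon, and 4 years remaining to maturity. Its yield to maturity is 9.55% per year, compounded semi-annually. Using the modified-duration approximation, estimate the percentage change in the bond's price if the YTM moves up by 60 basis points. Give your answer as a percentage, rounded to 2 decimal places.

-1.94%

Periodic yield y = 0.04775. Modified duration first:
  t   CF        PV=CF/(1+0.04775)^t    t·PV
  1       512.50       489.1434       489.1434
  2       512.50       466.8513       933.7025
  3       512.50       445.5750     1,336.7251
  4       512.50       425.2685     1,701.0739
  5       512.50       405.8874     2,029.4368
  6       512.50       387.3895     2,324.3370
  7       512.50       369.7347     2,588.1427
  8    10,512.50     7,238.4346    57,907.4765
  Σ                 10,228.2843    69,310.0380
P = 10,228.2843; D_Mac = 6.77631 half-year periods = 3.38816 yrs; D_mod = 3.38816/(1+0.04775) = 3.23374 yrs.
ΔP/P ≈ -D_mod · Δy = -3.23374 × (+0.006) = -0.019402 = -1.9402%.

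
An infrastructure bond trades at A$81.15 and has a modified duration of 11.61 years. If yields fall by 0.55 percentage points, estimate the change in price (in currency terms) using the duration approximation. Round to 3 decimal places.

+A$5.182

Duration approximation: ΔP/P ≈ -D_mod · Δy = -11.61 × (-0.0055) = +0.063855.
ΔP ≈ 81.15 × (+0.063855) = +5.18183325.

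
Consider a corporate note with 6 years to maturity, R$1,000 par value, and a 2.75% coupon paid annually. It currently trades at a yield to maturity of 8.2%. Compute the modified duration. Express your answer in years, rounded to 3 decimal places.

5.120 years

Periodic yield y = 0.082. First find Macaulay duration:
  t   CF        PV=CF/(1+0.082)^t    t·PV
  1        27.50        25.4159        25.4159
  2        27.50        23.4897        46.9795
  3        27.50        21.7096        65.1287
  4        27.50        20.0643        80.2571
  5        27.50        18.5437        92.7185
  6     1,027.50       640.3513     3,842.1075
  Σ                    749.5744     4,152.6072
P = 749.5744; Macaulay duration = 4,152.6072 / 749.5744 = 5.53995 years.
Modified duration = D_Mac / (1 + y) = 5.53995 / 1.082 = 5.12010 years.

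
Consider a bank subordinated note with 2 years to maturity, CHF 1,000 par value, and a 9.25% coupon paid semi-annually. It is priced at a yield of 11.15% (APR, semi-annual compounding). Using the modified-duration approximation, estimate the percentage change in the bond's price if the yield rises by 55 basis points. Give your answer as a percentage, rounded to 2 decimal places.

-0.97%

Periodic yield y = 0.05575. Modified duration first:
  t   CF        PV=CF/(1+0.05575)^t    t·PV
  1        46.25        43.8077        43.8077
  2        46.25        41.4944        82.9888
  3        46.25        39.3033       117.9098
  4     1,046.25       842.1532     3,368.6129
  Σ                    966.7586     3,613.3191
P = 966.7586; D_Mac = 3.73756 half-year periods = 1.86878 yrs; D_mod = 1.86878/(1+0.05575) = 1.77010 yrs.
ΔP/P ≈ -D_mod · Δy = -1.77010 × (+0.0055) = -0.009736 = -0.9736%.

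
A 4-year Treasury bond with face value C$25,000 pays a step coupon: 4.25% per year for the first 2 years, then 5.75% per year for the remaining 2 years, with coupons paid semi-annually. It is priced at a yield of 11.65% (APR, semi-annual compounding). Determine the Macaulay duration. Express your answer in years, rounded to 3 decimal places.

Periodic yield y = 0.05825. Discount each cash flow and weight by its period:
  t   CF        PV=CF/(1+0.05825)^t    t·PV
  1       531.25       502.0080       502.0080
  2       531.25       474.3757       948.7513
  3       531.25       448.2643     1,344.7928
  4       531.25       423.5901     1,694.3605
  5       718.75       541.5474     2,707.7370
  6       718.75       511.7386     3,070.4317
  7       718.75       483.5706     3,384.9944
  8    25,718.75    16,350.9744   130,807.7955
  Σ                 19,736.0692   144,460.8713
Price P = Σ PV = 19,736.0692.
Macaulay duration = Σ(t·PV) / P = 144,460.8713 / 19,736.0692 = 7.31964 half-year periods.
In years: 7.31964 / 2 = 3.65982 years.

3.660 years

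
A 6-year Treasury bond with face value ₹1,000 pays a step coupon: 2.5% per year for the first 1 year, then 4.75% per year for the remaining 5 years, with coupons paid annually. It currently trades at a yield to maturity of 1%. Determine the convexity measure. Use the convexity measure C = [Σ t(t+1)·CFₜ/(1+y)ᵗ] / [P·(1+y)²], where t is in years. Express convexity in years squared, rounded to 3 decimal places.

With y = 0.01:
  t   CF        PV=CF/(1+0.01)^t    t·PV        t(t+1)·PV
  1        25.00        24.7525        24.7525          49.5050
  2        47.50        46.5641        93.1281         279.3844
  3        47.50        46.1030       138.3091         553.2364
  4        47.50        45.6466       182.5863         912.9313
  5        47.50        45.1946       225.9731       1,355.8386
  6     1,047.50       986.7924     5,920.7543      41,445.2801
  Σ                  1,195.0531     6,585.5034      44,596.1758
P = 1,195.0531.
Convexity = Σ t(t+1)·PV / [P·(1+y)²] = 44,596.1758 / (1,195.0531 × 1.020100) = 36.58202.

36.582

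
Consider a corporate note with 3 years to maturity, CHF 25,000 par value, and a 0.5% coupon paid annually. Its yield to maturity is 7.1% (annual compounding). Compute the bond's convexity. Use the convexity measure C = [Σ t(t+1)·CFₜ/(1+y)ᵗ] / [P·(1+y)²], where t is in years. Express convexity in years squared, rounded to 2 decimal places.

With y = 0.071:
  t   CF        PV=CF/(1+0.071)^t    t·PV        t(t+1)·PV
  1       125.00       116.7134       116.7134         233.4267
  2       125.00       108.9761       217.9521         653.8563
  3    25,125.00    20,452.0882    61,356.2647     245,425.0589
  Σ                 20,677.7777    61,690.9302     246,312.3420
P = 20,677.7777.
Convexity = Σ t(t+1)·PV / [P·(1+y)²] = 246,312.3420 / (20,677.7777 × 1.147041) = 10.38493.

10.38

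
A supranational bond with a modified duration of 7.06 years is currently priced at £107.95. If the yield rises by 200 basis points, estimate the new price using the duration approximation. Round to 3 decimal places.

£92.707

Duration approximation: ΔP/P ≈ -D_mod · Δy = -7.06 × (+0.02) = -0.141200.
New price ≈ 107.95 × (1 - 0.141200) = 92.70746.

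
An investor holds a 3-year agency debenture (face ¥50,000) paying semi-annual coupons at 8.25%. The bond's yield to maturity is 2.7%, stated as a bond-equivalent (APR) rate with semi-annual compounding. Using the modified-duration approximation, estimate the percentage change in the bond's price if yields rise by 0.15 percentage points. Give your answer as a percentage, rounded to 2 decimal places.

-0.41%

Periodic yield y = 0.0135. Modified duration first:
  t   CF        PV=CF/(1+0.0135)^t    t·PV
  1     2,062.50     2,035.0271     2,035.0271
  2     2,062.50     2,007.9202     4,015.8404
  3     2,062.50     1,981.1744     5,943.5231
  4     2,062.50     1,954.7848     7,819.1391
  5     2,062.50     1,928.7467     9,643.7334
  6    52,062.50    48,037.7326   288,226.3958
  Σ                 57,945.3858   317,683.6588
P = 57,945.3858; D_Mac = 5.48247 half-year periods = 2.74123 yrs; D_mod = 2.74123/(1+0.0135) = 2.70472 yrs.
ΔP/P ≈ -D_mod · Δy = -2.70472 × (+0.0015) = -0.004057 = -0.4057%.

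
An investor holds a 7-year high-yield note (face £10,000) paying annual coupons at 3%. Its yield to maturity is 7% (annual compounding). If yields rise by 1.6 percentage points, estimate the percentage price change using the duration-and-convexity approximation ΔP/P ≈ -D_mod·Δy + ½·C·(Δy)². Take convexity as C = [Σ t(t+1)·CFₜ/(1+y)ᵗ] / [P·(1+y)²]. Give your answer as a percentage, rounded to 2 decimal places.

-8.91%

With y = 0.07:
  t   CF        PV=CF/(1+0.07)^t    t·PV        t(t+1)·PV
  1       300.00       280.3738       280.3738         560.7477
  2       300.00       262.0316       524.0632       1,572.1897
  3       300.00       244.8894       734.6681       2,938.6724
  4       300.00       228.8686       915.4743       4,577.3713
  5       300.00       213.8959     1,069.4793       6,416.8756
  6       300.00       199.9027     1,199.4160       8,395.9120
  7    10,300.00     6,414.3223    44,900.2564     359,202.0511
  Σ                  7,844.2842    49,623.7311     383,663.8198
P = 7,844.2842; D_Mac = 6.32610 yrs; D_mod = 5.91224 yrs; C = 42.71987.
Duration effect: -5.91224 × (+0.016) = -0.094596
Convexity effect: 0.5 × 42.71987 × (0.016)² = +0.0054681
ΔP/P ≈ -0.094596 + 0.0054681 = -0.089128 = -8.9128%.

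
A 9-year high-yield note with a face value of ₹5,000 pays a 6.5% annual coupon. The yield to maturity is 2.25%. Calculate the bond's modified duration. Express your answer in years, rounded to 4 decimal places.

Periodic yield y = 0.0225. First find Macaulay duration:
  t   CF        PV=CF/(1+0.0225)^t    t·PV
  1       325.00       317.8484       317.8484
  2       325.00       310.8542       621.7084
  3       325.00       304.0139       912.0416
  4       325.00       297.3241     1,189.2963
  5       325.00       290.7815     1,453.9075
  6       325.00       284.3829     1,706.2973
  7       325.00       278.1251     1,946.8755
  8       325.00       272.0050     2,176.0397
  9     5,325.00     4,358.6276    39,227.6482
  Σ                  6,713.9626    49,551.6630
P = 6,713.9626; Macaulay duration = 49,551.6630 / 6,713.9626 = 7.38039 years.
Modified duration = D_Mac / (1 + y) = 7.38039 / 1.0225 = 7.21799 years.

7.2180 years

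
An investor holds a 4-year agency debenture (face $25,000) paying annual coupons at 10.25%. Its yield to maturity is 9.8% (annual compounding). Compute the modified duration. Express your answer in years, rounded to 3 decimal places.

Periodic yield y = 0.098. First find Macaulay duration:
  t   CF        PV=CF/(1+0.098)^t    t·PV
  1     2,562.50     2,333.7887     2,333.7887
  2     2,562.50     2,125.4906     4,250.9813
  3     2,562.50     1,935.7838     5,807.3514
  4    27,562.50    18,963.0961    75,852.3845
  Σ                 25,358.1593    88,244.5059
P = 25,358.1593; Macaulay duration = 88,244.5059 / 25,358.1593 = 3.47993 years.
Modified duration = D_Mac / (1 + y) = 3.47993 / 1.098 = 3.16933 years.

3.169 years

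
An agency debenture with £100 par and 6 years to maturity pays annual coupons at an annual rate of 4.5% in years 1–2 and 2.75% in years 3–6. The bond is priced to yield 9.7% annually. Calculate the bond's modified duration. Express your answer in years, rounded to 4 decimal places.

Periodic yield y = 0.097. First find Macaulay duration:
  t   CF        PV=CF/(1+0.097)^t    t·PV
  1         4.50         4.1021         4.1021
  2         4.50         3.7394         7.4788
  3         2.75         2.0831         6.2493
  4         2.75         1.8989         7.5957
  5         2.75         1.7310         8.6550
  6       102.75        58.9579       353.7474
  Σ                     72.5124       387.8284
P = 72.5124; Macaulay duration = 387.8284 / 72.5124 = 5.34844 years.
Modified duration = D_Mac / (1 + y) = 5.34844 / 1.097 = 4.87552 years.

4.8755 years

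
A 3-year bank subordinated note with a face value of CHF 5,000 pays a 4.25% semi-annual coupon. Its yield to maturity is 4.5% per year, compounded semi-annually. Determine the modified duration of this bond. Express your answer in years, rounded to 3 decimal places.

2.785 years

Periodic yield y = 0.0225. First find Macaulay duration:
  t   CF        PV=CF/(1+0.0225)^t    t·PV
  1       106.25       103.9120       103.9120
  2       106.25       101.6254       203.2508
  3       106.25        99.3892       298.1675
  4       106.25        97.2021       388.8084
  5       106.25        95.0632       475.3159
  6     5,106.25     4,468.0927    26,808.5561
  Σ                  4,965.2845    28,278.0107
P = 4,965.2845; Macaulay duration = 28,278.0107 / 4,965.2845 = 5.69514 half-year periods = 2.84757 years.
Modified duration = D_Mac / (1 + y) = 2.84757 / 1.0225 = 2.78491 years.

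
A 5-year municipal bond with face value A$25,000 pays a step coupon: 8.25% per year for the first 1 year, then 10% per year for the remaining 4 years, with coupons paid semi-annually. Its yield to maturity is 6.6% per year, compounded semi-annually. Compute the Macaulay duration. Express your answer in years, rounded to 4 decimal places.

Periodic yield y = 0.033. Discount each cash flow and weight by its period:
  t   CF        PV=CF/(1+0.033)^t    t·PV
  1     1,031.25       998.3059       998.3059
  2     1,031.25       966.4142     1,932.8285
  3     1,250.00     1,133.9895     3,401.9686
  4     1,250.00     1,097.7633     4,391.0534
  5     1,250.00     1,062.6944     5,313.4722
  6     1,250.00     1,028.7458     6,172.4749
  7     1,250.00       995.8817     6,971.1721
  8     1,250.00       964.0675     7,712.5400
  9     1,250.00       933.2696     8,399.4264
  10   26,250.00    18,972.5669   189,725.6689
  Σ                 28,153.6990   235,018.9108
Price P = Σ PV = 28,153.6990.
Macaulay duration = Σ(t·PV) / P = 235,018.9108 / 28,153.6990 = 8.34771 half-year periods.
In years: 8.34771 / 2 = 4.17385 years.

4.1739 years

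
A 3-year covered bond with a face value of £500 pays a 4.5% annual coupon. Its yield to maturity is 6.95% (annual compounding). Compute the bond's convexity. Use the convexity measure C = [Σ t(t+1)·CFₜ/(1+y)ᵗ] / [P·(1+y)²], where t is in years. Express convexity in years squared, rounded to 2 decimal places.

9.88

With y = 0.0695:
  t   CF        PV=CF/(1+0.0695)^t    t·PV        t(t+1)·PV
  1        22.50        21.0379        21.0379          42.0757
  2        22.50        19.6708        39.3415         118.0245
  3       522.50       427.1141     1,281.3424       5,125.3694
  Σ                    467.8227     1,341.7217       5,285.4697
P = 467.8227.
Convexity = Σ t(t+1)·PV / [P·(1+y)²] = 5,285.4697 / (467.8227 × 1.143830) = 9.87736.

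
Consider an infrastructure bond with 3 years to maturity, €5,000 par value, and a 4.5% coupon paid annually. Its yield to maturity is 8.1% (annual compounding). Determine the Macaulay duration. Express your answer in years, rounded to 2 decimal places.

Periodic yield y = 0.081. Discount each cash flow and weight by its year:
  t   CF        PV=CF/(1+0.081)^t    t·PV
  1       225.00       208.1406       208.1406
  2       225.00       192.5445       385.0890
  3     5,225.00     4,136.2732    12,408.8195
  Σ                  4,536.9583    13,002.0491
Price P = Σ PV = 4,536.9583.
Macaulay duration = Σ(t·PV) / P = 13,002.0491 / 4,536.9583 = 2.86581 years.

2.87 years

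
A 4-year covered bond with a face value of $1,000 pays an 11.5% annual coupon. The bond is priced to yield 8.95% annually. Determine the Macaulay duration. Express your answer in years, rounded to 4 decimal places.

Periodic yield y = 0.0895. Discount each cash flow and weight by its year:
  t   CF        PV=CF/(1+0.0895)^t    t·PV
  1       115.00       105.5530       105.5530
  2       115.00        96.8821       193.7641
  3       115.00        88.9234       266.7702
  4     1,115.00       791.3451     3,165.3805
  Σ                  1,082.7036     3,731.4679
Price P = Σ PV = 1,082.7036.
Macaulay duration = Σ(t·PV) / P = 3,731.4679 / 1,082.7036 = 3.44644 years.

3.4464 years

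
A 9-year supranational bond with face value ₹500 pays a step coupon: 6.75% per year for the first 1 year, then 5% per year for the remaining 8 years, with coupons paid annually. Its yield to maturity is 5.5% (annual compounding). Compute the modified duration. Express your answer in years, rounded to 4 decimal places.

6.9410 years

Periodic yield y = 0.055. First find Macaulay duration:
  t   CF        PV=CF/(1+0.055)^t    t·PV
  1        33.75        31.9905        31.9905
  2        25.00        22.4613        44.9226
  3        25.00        21.2903        63.8710
  4        25.00        20.1804        80.7217
  5        25.00        19.1284        95.6418
  6        25.00        18.1311       108.7869
  7        25.00        17.1859       120.3014
  8        25.00        16.2900       130.3198
  9       525.00       324.2554     2,918.2983
  Σ                    490.9134     3,594.8540
P = 490.9134; Macaulay duration = 3,594.8540 / 490.9134 = 7.32279 years.
Modified duration = D_Mac / (1 + y) = 7.32279 / 1.055 = 6.94103 years.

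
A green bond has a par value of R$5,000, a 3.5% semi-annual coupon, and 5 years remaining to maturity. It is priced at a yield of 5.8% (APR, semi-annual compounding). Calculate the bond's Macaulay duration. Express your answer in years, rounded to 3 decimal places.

Periodic yield y = 0.029. Discount each cash flow and weight by its period:
  t   CF        PV=CF/(1+0.029)^t    t·PV
  1        87.50        85.0340        85.0340
  2        87.50        82.6375       165.2751
  3        87.50        80.3086       240.9257
  4        87.50        78.0453       312.1811
  5        87.50        75.8457       379.2287
  6        87.50        73.7082       442.2492
  7        87.50        71.6309       501.4163
  8        87.50        69.6122       556.8972
  9        87.50        67.6503       608.8526
  10    5,087.50     3,822.5280    38,225.2799
  Σ                  4,507.0007    41,517.3398
Price P = Σ PV = 4,507.0007.
Macaulay duration = Σ(t·PV) / P = 41,517.3398 / 4,507.0007 = 9.21174 half-year periods.
In years: 9.21174 / 2 = 4.60587 years.

4.606 years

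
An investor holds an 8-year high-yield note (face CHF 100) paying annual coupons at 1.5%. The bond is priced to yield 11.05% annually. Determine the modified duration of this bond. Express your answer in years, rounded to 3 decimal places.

6.653 years

Periodic yield y = 0.1105. First find Macaulay duration:
  t   CF        PV=CF/(1+0.1105)^t    t·PV
  1         1.50         1.3507         1.3507
  2         1.50         1.2163         2.4327
  3         1.50         1.0953         3.2859
  4         1.50         0.9863         3.9453
  5         1.50         0.8882         4.4409
  6         1.50         0.7998         4.7988
  7         1.50         0.7202         5.0415
  8       101.50        43.8851       351.0812
  Σ                     50.9420       376.3769
P = 50.9420; Macaulay duration = 376.3769 / 50.9420 = 7.38834 years.
Modified duration = D_Mac / (1 + y) = 7.38834 / 1.1105 = 6.65316 years.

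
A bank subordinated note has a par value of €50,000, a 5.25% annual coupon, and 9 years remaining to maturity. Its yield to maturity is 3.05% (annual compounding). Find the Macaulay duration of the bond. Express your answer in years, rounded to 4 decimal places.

Periodic yield y = 0.0305. Discount each cash flow and weight by its year:
  t   CF        PV=CF/(1+0.0305)^t    t·PV
  1     2,625.00     2,547.3071     2,547.3071
  2     2,625.00     2,471.9138     4,943.8275
  3     2,625.00     2,398.7518     7,196.2555
  4     2,625.00     2,327.7553     9,311.0212
  5     2,625.00     2,258.8601    11,294.3003
  6     2,625.00     2,192.0039    13,152.0237
  7     2,625.00     2,127.1266    14,889.8861
  8     2,625.00     2,064.1694    16,513.3553
  9    52,625.00    40,156.8967   361,412.0706
  Σ                 58,544.7848   441,260.0473
Price P = Σ PV = 58,544.7848.
Macaulay duration = Σ(t·PV) / P = 441,260.0473 / 58,544.7848 = 7.53714 years.

7.5371 years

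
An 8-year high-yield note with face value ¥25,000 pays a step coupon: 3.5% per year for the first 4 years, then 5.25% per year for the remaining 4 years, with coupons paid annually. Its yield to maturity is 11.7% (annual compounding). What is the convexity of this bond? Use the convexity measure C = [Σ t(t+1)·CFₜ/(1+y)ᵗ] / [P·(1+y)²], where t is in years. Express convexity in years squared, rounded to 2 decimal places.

45.88

With y = 0.117:
  t   CF        PV=CF/(1+0.117)^t    t·PV        t(t+1)·PV
  1       875.00       783.3483       783.3483       1,566.6965
  2       875.00       701.2966     1,402.5931       4,207.7793
  3       875.00       627.8394     1,883.5181       7,534.0722
  4       875.00       562.0764     2,248.3057      11,241.5283
  5     1,312.50       754.8027     3,774.0135      22,644.0811
  6     1,312.50       675.7410     4,054.4460      28,381.1222
  7     1,312.50       604.9606     4,234.7243      33,877.7943
  8    26,312.50    10,857.6723    86,861.3781     781,752.4027
  Σ                 15,567.7372   105,242.3270     891,205.4766
P = 15,567.7372.
Convexity = Σ t(t+1)·PV / [P·(1+y)²] = 891,205.4766 / (15,567.7372 × 1.247689) = 45.88239.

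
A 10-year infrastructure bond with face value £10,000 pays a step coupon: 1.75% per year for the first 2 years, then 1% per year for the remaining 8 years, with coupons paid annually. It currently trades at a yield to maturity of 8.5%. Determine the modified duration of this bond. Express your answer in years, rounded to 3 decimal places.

8.417 years

Periodic yield y = 0.085. First find Macaulay duration:
  t   CF        PV=CF/(1+0.085)^t    t·PV
  1       175.00       161.2903       161.2903
  2       175.00       148.6547       297.3094
  3       100.00        78.2908       234.8724
  4       100.00        72.1574       288.6297
  5       100.00        66.5045       332.5227
  6       100.00        61.2945       367.7671
  7       100.00        56.4926       395.4484
  8       100.00        52.0669       416.5356
  9       100.00        47.9880       431.8917
  10   10,100.00     4,467.0827    44,670.8269
  Σ                  5,211.8225    47,597.0942
P = 5,211.8225; Macaulay duration = 47,597.0942 / 5,211.8225 = 9.13252 years.
Modified duration = D_Mac / (1 + y) = 9.13252 / 1.085 = 8.41707 years.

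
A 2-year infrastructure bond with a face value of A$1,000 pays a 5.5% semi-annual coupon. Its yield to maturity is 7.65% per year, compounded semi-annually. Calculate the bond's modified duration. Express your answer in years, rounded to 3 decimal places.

1.849 years

Periodic yield y = 0.03825. First find Macaulay duration:
  t   CF        PV=CF/(1+0.03825)^t    t·PV
  1        27.50        26.4869        26.4869
  2        27.50        25.5111        51.0222
  3        27.50        24.5712        73.7137
  4     1,027.50       884.2480     3,536.9919
  Σ                    960.8172     3,688.2146
P = 960.8172; Macaulay duration = 3,688.2146 / 960.8172 = 3.83862 half-year periods = 1.91931 years.
Modified duration = D_Mac / (1 + y) = 1.91931 / 1.03825 = 1.84860 years.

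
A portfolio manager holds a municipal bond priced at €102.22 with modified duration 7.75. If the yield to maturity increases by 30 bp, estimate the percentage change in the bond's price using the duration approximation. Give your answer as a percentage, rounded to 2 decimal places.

Duration approximation: ΔP/P ≈ -D_mod · Δy = -7.75 × (+0.003) = -0.023250.
As a percentage: -2.3250%.

-2.33%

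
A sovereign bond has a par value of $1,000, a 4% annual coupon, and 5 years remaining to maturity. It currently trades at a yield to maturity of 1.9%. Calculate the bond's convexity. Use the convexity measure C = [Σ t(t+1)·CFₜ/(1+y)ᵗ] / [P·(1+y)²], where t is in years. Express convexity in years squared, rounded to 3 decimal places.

26.198

With y = 0.019:
  t   CF        PV=CF/(1+0.019)^t    t·PV        t(t+1)·PV
  1        40.00        39.2542        39.2542          78.5083
  2        40.00        38.5222        77.0445         231.1335
  3        40.00        37.8040       113.4119         453.6477
  4        40.00        37.0991       148.3964         741.9818
  5     1,040.00       946.5911     4,732.9555      28,397.7332
  Σ                  1,099.2706     5,111.0625      29,903.0045
P = 1,099.2706.
Convexity = Σ t(t+1)·PV / [P·(1+y)²] = 29,903.0045 / (1,099.2706 × 1.038361) = 26.19762.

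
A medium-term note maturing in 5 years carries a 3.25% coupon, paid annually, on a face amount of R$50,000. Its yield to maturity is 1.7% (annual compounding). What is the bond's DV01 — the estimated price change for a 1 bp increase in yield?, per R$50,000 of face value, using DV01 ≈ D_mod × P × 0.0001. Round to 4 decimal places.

Periodic yield y = 0.017.
  t   CF        PV=CF/(1+0.017)^t    t·PV
  1     1,625.00     1,597.8368     1,597.8368
  2     1,625.00     1,571.1276     3,142.2552
  3     1,625.00     1,544.8649     4,634.5947
  4     1,625.00     1,519.0412     6,076.1648
  5    51,625.00    47,452.0850   237,260.4252
  Σ                 53,684.9555   252,711.2767
P = 53,684.9555; D_Mac = 4.70730 yrs; D_mod = 4.62862 yrs.
DV01 ≈ 4.62862 × 53,684.9555 × 0.0001 = 24.848700.

R$24.8487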